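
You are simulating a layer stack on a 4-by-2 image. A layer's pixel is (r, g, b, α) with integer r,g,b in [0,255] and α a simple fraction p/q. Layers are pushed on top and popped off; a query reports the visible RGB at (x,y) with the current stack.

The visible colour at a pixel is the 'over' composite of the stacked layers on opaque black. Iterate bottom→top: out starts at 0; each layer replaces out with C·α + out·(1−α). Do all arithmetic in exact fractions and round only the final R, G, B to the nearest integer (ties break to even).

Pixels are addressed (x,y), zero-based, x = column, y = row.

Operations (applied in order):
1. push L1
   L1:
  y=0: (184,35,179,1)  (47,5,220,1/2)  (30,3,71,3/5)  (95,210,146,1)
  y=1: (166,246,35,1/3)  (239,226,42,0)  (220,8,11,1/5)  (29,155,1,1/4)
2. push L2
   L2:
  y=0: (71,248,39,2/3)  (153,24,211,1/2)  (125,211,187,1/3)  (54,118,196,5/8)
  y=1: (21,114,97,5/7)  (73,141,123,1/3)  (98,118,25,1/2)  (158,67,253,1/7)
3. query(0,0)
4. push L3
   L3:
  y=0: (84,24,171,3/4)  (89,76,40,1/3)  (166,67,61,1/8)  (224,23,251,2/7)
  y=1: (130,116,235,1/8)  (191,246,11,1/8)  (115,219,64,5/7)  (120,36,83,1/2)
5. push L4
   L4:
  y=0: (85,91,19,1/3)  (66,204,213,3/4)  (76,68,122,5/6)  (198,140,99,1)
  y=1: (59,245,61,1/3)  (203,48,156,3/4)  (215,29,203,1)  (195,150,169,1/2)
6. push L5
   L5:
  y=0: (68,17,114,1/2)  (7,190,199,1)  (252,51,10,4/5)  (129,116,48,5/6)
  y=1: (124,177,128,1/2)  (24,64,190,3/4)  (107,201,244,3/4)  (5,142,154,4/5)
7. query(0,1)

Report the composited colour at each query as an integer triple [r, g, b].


(0,0) stack=L1,L2; from [0,0,0]:
L1 α=1: [184, 35, 179]
L2 α=2/3: [326/3, 177, 257/3]
→ [109, 177, 86]

(0,1) stack=L1,L2,L3,L4,L5; from [0,0,0]:
L1 α=1/3: [166/3, 82, 35/3]
L2 α=5/7: [647/21, 734/7, 1525/21]
L3 α=1/8: [1037/24, 425/4, 1115/12]
L4 α=1/3: [1745/36, 305/2, 1481/18]
L5 α=1/2: [6209/72, 659/4, 3785/36]
= [86, 165, 105]


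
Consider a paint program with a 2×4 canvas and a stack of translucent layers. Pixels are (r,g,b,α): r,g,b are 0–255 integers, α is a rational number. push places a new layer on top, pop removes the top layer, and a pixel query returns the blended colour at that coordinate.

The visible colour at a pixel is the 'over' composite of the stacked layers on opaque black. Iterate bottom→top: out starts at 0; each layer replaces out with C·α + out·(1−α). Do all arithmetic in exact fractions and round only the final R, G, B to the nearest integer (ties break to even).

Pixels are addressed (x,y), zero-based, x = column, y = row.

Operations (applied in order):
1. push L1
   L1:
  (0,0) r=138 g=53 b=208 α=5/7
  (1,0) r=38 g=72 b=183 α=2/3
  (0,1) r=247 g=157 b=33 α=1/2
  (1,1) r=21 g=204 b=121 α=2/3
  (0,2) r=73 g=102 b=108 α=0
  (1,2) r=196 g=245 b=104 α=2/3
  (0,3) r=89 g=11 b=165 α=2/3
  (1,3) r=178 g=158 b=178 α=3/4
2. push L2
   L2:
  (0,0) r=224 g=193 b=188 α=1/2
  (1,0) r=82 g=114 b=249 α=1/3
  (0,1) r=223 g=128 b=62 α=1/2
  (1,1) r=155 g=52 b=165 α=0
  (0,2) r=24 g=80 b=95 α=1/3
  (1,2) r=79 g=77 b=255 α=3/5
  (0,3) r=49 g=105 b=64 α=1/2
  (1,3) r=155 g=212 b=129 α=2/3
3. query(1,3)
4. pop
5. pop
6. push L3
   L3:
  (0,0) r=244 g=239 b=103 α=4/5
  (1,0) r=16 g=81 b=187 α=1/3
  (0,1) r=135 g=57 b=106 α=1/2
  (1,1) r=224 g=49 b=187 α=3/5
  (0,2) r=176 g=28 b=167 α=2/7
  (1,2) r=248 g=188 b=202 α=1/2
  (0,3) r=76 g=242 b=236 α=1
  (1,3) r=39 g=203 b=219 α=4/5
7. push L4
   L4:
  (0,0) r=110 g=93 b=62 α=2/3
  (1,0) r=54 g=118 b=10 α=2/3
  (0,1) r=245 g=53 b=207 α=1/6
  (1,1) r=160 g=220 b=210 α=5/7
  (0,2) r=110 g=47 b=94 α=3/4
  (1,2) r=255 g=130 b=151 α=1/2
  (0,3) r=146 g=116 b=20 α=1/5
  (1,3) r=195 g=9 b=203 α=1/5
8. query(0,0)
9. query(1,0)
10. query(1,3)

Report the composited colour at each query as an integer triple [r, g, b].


query (1,3) [L1,L2] — begin 0,0,0
+L1 (α=3/4) → [267/2, 237/2, 267/2]
+L2 (α=2/3) → [887/6, 1085/6, 261/2]
→ [148, 181, 130]

at x=0,y=0 over L3,L4:
after L3 α=4/5: [976/5, 956/5, 412/5]
after L4 α=2/3: [692/5, 1886/15, 344/5]
rounded: [138, 126, 69]

(1,0) stack=L3,L4; from [0,0,0]:
L3 α=1/3: [16/3, 27, 187/3]
L4 α=2/3: [340/9, 263/3, 247/9]
rounded: [38, 88, 27]

query (1,3) [L3,L4] — begin 0,0,0
L3 α=4/5: [156/5, 812/5, 876/5]
L4 α=1/5: [1599/25, 3293/25, 4519/25]
rounded: [64, 132, 181]


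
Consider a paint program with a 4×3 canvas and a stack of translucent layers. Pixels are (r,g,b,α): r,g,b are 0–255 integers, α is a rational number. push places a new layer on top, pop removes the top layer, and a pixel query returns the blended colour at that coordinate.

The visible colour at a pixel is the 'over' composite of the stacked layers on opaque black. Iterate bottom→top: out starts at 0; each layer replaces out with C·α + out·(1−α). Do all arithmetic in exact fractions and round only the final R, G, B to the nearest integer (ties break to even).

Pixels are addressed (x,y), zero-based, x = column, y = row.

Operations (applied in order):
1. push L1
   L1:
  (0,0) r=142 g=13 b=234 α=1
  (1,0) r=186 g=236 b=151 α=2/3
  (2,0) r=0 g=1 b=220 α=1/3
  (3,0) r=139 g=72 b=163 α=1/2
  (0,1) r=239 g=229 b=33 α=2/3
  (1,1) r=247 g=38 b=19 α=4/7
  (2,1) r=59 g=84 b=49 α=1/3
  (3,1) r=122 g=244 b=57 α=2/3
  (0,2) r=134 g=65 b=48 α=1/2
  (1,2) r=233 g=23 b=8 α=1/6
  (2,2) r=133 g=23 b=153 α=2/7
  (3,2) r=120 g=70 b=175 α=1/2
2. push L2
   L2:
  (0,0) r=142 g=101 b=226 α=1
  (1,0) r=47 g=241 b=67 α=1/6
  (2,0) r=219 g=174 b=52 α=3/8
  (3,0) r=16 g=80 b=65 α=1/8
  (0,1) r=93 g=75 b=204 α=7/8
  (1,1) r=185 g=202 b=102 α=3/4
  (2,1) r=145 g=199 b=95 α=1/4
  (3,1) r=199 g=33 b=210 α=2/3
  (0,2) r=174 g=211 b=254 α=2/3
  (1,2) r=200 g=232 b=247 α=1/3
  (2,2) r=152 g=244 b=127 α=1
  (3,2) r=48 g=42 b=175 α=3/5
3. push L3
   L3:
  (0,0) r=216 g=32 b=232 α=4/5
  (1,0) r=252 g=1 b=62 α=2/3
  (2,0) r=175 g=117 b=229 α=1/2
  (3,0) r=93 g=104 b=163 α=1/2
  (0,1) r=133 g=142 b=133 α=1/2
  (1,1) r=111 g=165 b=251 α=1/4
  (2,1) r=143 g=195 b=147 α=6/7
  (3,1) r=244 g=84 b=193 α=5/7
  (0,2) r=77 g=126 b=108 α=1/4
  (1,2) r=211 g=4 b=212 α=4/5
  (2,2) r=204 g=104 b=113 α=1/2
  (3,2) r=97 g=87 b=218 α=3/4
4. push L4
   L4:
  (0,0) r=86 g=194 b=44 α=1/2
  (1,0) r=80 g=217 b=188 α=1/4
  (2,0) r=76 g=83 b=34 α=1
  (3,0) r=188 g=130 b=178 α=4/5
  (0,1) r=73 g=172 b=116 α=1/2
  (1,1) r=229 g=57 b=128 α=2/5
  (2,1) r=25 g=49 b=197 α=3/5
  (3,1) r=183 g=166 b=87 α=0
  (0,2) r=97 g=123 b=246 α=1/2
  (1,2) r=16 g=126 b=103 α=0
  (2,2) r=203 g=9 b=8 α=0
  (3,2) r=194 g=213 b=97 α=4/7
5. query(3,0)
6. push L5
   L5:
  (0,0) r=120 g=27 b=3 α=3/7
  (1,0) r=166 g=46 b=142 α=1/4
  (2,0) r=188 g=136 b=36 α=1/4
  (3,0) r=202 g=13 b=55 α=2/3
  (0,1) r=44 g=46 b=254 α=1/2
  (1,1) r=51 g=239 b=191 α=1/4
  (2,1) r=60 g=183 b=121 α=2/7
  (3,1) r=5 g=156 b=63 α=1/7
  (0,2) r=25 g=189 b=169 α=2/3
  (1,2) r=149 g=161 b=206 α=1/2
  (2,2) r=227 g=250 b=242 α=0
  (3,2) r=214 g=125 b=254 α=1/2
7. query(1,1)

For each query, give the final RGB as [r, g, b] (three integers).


at x=3,y=0 over L1,L2,L3,L4:
+L1 (α=1/2) → [139/2, 36, 163/2]
+L2 (α=1/8) → [1005/16, 83/2, 1271/16]
+L3 (α=1/2) → [2493/32, 291/4, 3879/32]
+L4 (α=4/5) → [26557/160, 2371/20, 26663/160]
= [166, 119, 167]

(1,1) stack=L1,L2,L3,L4,L5; from [0,0,0]:
+L1 (α=4/7) → [988/7, 152/7, 76/7]
+L2 (α=3/4) → [4873/28, 2197/14, 1109/14]
+L3 (α=1/4) → [17727/112, 8901/56, 6841/56]
+L4 (α=2/5) → [104477/560, 33087/280, 34859/280]
+L5 (α=1/4) → [341991/2240, 166181/1120, 158057/1120]
→ [153, 148, 141]


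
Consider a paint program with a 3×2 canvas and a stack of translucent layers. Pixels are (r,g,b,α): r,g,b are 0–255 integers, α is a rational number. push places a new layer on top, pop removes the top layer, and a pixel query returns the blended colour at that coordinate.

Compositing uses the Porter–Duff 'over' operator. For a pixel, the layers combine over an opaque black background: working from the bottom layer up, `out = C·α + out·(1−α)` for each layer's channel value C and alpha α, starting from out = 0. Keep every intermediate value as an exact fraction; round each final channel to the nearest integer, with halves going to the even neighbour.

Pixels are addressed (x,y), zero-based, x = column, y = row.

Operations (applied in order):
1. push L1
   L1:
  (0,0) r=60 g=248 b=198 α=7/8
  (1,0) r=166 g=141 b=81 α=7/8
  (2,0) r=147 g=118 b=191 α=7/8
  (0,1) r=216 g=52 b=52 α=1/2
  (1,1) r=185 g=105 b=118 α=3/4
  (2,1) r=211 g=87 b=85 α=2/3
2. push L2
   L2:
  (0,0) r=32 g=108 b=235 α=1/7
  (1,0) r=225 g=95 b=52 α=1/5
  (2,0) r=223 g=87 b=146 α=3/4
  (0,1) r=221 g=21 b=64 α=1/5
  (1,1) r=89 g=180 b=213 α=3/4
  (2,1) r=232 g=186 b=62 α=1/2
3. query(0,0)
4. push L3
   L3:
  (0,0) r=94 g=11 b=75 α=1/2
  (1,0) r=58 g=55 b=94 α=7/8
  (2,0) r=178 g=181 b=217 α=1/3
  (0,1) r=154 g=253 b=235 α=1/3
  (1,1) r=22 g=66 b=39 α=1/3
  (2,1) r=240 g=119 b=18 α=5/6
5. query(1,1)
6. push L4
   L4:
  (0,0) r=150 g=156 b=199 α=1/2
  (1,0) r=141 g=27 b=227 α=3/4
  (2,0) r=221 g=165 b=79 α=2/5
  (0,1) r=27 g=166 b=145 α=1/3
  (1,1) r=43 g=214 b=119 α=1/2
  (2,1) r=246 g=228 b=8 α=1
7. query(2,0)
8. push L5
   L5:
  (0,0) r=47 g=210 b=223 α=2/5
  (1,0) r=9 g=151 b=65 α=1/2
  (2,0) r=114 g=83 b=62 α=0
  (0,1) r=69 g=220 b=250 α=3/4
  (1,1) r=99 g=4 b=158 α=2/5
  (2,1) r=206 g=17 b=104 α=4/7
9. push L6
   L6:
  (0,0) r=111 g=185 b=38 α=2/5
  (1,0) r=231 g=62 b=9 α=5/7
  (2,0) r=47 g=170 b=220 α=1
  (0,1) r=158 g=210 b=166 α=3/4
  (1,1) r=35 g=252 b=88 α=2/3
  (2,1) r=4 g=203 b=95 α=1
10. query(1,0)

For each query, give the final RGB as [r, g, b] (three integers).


query (0,0) [L1,L2] — begin 0,0,0
+L1 (α=7/8) → [105/2, 217, 693/4]
+L2 (α=1/7) → [347/7, 1410/7, 2549/14]
= [50, 201, 182]

query (1,1) [L1,L2,L3] — begin 0,0,0
L1 α=3/4: [555/4, 315/4, 177/2]
L2 α=3/4: [1623/16, 2475/16, 1455/8]
L3 α=1/3: [1799/24, 1001/8, 537/4]
→ [75, 125, 134]

at x=2,y=0 over L1,L2,L3,L4:
after L1 α=7/8: [1029/8, 413/4, 1337/8]
after L2 α=3/4: [6381/32, 1457/16, 4841/32]
after L3 α=1/3: [9229/48, 2905/24, 2771/16]
after L4 α=2/5: [16301/80, 1109/8, 10841/80]
rounded: [204, 139, 136]

query (1,0) [L1,L2,L3,L4,L5,L6] — begin 0,0,0
+L1 (α=7/8) → [581/4, 987/8, 567/8]
+L2 (α=1/5) → [806/5, 1177/10, 671/10]
+L3 (α=7/8) → [709/10, 5027/80, 7251/80]
+L4 (α=3/4) → [4939/40, 11507/320, 61731/320]
+L5 (α=1/2) → [5299/80, 59827/640, 82531/640]
+L6 (α=5/7) → [7357/40, 159027/2240, 96931/2240]
= [184, 71, 43]


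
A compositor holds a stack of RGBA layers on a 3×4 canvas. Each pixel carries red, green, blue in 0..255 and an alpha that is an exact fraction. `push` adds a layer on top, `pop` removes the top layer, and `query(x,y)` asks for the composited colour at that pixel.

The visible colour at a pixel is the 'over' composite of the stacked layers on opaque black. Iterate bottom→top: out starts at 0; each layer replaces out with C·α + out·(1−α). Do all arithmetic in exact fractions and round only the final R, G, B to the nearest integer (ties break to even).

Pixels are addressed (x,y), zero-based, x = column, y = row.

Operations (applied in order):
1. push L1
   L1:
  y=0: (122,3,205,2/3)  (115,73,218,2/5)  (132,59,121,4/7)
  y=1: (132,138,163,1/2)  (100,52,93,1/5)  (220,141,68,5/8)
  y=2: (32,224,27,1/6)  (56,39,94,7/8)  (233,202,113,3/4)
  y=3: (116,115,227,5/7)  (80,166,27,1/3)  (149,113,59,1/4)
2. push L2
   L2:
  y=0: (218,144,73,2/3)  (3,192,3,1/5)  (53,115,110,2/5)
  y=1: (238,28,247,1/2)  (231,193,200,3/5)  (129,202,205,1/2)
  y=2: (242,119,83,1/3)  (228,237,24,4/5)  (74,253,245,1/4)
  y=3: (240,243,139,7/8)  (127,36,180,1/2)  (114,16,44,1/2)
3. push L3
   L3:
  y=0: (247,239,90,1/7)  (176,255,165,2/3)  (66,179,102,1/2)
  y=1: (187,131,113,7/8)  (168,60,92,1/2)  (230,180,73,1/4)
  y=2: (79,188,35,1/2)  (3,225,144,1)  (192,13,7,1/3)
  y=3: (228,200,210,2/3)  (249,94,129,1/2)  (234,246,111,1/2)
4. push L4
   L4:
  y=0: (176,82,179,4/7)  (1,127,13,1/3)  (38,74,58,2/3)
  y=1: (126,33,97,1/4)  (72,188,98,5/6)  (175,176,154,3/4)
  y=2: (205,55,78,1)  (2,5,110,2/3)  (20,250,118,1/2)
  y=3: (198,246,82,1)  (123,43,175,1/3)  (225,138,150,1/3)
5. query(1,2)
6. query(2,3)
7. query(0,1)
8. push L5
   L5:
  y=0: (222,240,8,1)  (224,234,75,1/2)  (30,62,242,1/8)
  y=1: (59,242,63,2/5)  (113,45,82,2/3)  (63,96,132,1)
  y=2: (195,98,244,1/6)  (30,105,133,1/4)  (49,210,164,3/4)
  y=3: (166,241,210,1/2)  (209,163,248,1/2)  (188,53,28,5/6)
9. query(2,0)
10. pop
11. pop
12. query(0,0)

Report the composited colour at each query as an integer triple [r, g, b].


query (1,2) [L1,L2,L3,L4] — begin 0,0,0
after L1 α=7/8: [49, 273/8, 329/4]
after L2 α=4/5: [961/5, 7857/40, 713/20]
after L3 α=1: [3, 225, 144]
after L4 α=2/3: [7/3, 235/3, 364/3]
→ [2, 78, 121]

query (2,3) [L1,L2,L3,L4] — begin 0,0,0
+L1 (α=1/4) → [149/4, 113/4, 59/4]
+L2 (α=1/2) → [605/8, 177/8, 235/8]
+L3 (α=1/2) → [2477/16, 2145/16, 1123/16]
+L4 (α=1/3) → [4277/24, 1083/8, 2323/24]
rounded: [178, 135, 97]

(0,1) stack=L1,L2,L3,L4; from [0,0,0]:
L1 α=1/2: [66, 69, 163/2]
L2 α=1/2: [152, 97/2, 657/4]
L3 α=7/8: [1461/8, 1931/16, 3821/32]
L4 α=1/4: [5391/32, 6321/64, 14567/128]
= [168, 99, 114]

at x=2,y=0 over L1,L2,L3,L4,L5:
+L1 (α=4/7) → [528/7, 236/7, 484/7]
+L2 (α=2/5) → [2326/35, 2318/35, 2992/35]
+L3 (α=1/2) → [2318/35, 8583/70, 3281/35]
+L4 (α=2/3) → [4978/105, 18943/210, 2447/35]
+L5 (α=1/8) → [1357/30, 20803/240, 3657/40]
= [45, 87, 91]

(0,0) stack=L1,L2,L3; from [0,0,0]:
L1 α=2/3: [244/3, 2, 410/3]
L2 α=2/3: [1552/9, 290/3, 848/9]
L3 α=1/7: [3845/21, 117, 1966/21]
→ [183, 117, 94]


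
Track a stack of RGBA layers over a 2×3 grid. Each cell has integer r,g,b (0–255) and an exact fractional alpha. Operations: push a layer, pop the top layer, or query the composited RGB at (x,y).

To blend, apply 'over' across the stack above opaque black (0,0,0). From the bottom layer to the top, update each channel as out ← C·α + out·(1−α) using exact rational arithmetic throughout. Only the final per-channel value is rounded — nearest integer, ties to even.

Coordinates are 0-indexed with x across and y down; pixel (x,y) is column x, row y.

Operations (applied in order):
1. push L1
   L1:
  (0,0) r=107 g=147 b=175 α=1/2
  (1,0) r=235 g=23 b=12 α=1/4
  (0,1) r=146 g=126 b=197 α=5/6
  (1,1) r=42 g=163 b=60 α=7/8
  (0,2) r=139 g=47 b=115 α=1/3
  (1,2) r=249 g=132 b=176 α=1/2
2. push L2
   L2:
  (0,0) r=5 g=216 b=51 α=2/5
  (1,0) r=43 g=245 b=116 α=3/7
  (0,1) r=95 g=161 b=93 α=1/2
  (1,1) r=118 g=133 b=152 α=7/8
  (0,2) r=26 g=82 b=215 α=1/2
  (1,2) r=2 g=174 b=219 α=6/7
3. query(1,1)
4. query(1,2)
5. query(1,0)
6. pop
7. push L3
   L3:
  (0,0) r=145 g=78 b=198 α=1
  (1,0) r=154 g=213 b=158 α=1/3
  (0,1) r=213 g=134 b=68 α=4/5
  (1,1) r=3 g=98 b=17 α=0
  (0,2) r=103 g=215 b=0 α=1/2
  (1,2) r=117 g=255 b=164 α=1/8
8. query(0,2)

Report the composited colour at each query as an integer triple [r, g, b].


query (1,1) [L1,L2] — begin 0,0,0
+L1 (α=7/8) → [147/4, 1141/8, 105/2]
+L2 (α=7/8) → [3451/32, 8589/64, 2233/16]
→ [108, 134, 140]

(1,2) stack=L1,L2; from [0,0,0]:
after L1 α=1/2: [249/2, 66, 88]
after L2 α=6/7: [39/2, 1110/7, 1402/7]
= [20, 159, 200]

query (1,0) [L1,L2] — begin 0,0,0
L1 α=1/4: [235/4, 23/4, 3]
L2 α=3/7: [52, 758/7, 360/7]
= [52, 108, 51]

query (0,2) [L1,L3] — begin 0,0,0
+L1 (α=1/3) → [139/3, 47/3, 115/3]
+L3 (α=1/2) → [224/3, 346/3, 115/6]
→ [75, 115, 19]


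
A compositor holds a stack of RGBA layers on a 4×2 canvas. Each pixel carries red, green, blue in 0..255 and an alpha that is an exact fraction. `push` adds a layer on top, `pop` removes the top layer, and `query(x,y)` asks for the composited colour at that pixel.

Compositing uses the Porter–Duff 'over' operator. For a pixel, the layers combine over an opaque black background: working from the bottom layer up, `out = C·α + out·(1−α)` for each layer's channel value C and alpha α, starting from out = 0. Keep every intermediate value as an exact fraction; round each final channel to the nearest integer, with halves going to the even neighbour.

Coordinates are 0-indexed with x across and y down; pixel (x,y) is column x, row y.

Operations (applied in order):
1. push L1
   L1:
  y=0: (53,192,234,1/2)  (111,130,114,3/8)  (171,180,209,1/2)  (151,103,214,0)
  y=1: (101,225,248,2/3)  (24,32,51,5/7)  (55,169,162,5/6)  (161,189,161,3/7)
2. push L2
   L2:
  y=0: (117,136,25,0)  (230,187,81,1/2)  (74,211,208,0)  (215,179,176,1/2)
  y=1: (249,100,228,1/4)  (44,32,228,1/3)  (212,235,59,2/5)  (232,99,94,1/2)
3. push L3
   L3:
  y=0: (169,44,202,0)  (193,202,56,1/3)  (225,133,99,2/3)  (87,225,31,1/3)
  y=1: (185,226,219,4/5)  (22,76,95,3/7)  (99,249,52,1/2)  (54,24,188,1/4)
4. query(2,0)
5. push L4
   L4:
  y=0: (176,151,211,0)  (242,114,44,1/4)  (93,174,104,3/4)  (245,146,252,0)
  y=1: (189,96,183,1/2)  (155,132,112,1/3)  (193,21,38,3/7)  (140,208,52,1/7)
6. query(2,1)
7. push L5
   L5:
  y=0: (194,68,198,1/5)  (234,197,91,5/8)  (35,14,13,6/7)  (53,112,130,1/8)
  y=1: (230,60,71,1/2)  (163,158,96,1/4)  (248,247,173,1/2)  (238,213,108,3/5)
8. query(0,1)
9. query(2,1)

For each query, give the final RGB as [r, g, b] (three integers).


at x=2,y=0 over L1,L2,L3:
after L1 α=1/2: [171/2, 90, 209/2]
after L2 α=0: [171/2, 90, 209/2]
after L3 α=2/3: [357/2, 356/3, 605/6]
= [178, 119, 101]

(2,1) stack=L1,L2,L3,L4; from [0,0,0]:
after L1 α=5/6: [275/6, 845/6, 135]
after L2 α=2/5: [1123/10, 357/2, 523/5]
after L3 α=1/2: [2113/20, 855/4, 783/10]
after L4 α=3/7: [5008/35, 918/7, 2136/35]
→ [143, 131, 61]

at x=0,y=1 over L1,L2,L3,L4,L5:
after L1 α=2/3: [202/3, 150, 496/3]
after L2 α=1/4: [451/4, 275/2, 181]
after L3 α=4/5: [3411/20, 2083/10, 1057/5]
after L4 α=1/2: [7191/40, 3043/20, 986/5]
after L5 α=1/2: [16391/80, 4243/40, 1341/10]
= [205, 106, 134]

(2,1) stack=L1,L2,L3,L4,L5; from [0,0,0]:
+L1 (α=5/6) → [275/6, 845/6, 135]
+L2 (α=2/5) → [1123/10, 357/2, 523/5]
+L3 (α=1/2) → [2113/20, 855/4, 783/10]
+L4 (α=3/7) → [5008/35, 918/7, 2136/35]
+L5 (α=1/2) → [6844/35, 2647/14, 8191/70]
→ [196, 189, 117]


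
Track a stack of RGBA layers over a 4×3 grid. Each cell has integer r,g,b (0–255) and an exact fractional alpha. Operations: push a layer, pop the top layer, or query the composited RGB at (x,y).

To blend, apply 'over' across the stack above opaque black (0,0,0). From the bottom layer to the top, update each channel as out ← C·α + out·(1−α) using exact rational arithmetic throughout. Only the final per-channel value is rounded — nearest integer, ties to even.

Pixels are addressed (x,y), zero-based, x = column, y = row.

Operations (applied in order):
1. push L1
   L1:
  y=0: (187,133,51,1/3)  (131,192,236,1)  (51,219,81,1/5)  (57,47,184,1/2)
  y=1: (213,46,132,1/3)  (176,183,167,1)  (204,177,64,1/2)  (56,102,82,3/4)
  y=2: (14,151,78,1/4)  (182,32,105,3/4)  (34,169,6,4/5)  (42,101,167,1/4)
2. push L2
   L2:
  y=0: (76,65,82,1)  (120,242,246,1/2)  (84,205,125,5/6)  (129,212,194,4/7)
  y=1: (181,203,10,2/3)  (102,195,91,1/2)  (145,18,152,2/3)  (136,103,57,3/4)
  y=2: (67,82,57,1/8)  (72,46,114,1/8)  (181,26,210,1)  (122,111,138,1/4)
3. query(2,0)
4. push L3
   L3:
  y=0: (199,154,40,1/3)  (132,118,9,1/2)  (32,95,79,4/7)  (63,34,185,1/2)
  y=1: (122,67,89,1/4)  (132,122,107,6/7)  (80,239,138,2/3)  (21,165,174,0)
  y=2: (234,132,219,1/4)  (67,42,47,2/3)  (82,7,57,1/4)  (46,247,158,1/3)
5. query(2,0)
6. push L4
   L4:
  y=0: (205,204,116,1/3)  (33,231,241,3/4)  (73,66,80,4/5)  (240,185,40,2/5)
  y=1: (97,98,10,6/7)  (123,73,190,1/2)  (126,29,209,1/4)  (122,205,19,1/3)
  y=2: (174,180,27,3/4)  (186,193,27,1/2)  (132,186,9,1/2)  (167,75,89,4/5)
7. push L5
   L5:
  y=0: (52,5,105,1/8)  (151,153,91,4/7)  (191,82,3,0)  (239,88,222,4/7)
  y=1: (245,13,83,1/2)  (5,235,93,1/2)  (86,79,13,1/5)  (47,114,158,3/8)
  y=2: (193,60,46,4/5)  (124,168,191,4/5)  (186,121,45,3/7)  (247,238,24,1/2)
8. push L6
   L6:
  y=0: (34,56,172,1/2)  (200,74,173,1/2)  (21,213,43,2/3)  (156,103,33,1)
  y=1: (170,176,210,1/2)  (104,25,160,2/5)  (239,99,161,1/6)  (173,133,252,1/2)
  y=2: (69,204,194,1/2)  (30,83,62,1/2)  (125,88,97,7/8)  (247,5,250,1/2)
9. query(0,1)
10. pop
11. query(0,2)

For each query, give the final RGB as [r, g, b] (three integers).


(2,0) stack=L1,L2; from [0,0,0]:
after L1 α=1/5: [51/5, 219/5, 81/5]
after L2 α=5/6: [717/10, 2672/15, 1603/15]
= [72, 178, 107]

query (2,0) [L1,L2,L3] — begin 0,0,0
L1 α=1/5: [51/5, 219/5, 81/5]
L2 α=5/6: [717/10, 2672/15, 1603/15]
L3 α=4/7: [3431/70, 4572/35, 3183/35]
rounded: [49, 131, 91]

query (0,1) [L1,L2,L3,L4,L5,L6] — begin 0,0,0
+L1 (α=1/3) → [71, 46/3, 44]
+L2 (α=2/3) → [433/3, 1264/9, 64/3]
+L3 (α=1/4) → [555/4, 1465/12, 153/4]
+L4 (α=6/7) → [2883/28, 8521/84, 393/28]
+L5 (α=1/2) → [9743/56, 9613/168, 2717/56]
+L6 (α=1/2) → [19263/112, 39181/336, 14477/112]
rounded: [172, 117, 129]

(0,2) stack=L1,L2,L3,L4,L5; from [0,0,0]:
after L1 α=1/4: [7/2, 151/4, 39/2]
after L2 α=1/8: [183/16, 1385/32, 387/16]
after L3 α=1/4: [4293/64, 8379/128, 4665/64]
after L4 α=3/4: [37701/256, 77499/512, 9849/256]
after L5 α=4/5: [235333/1280, 200379/2560, 56953/1280]
rounded: [184, 78, 44]


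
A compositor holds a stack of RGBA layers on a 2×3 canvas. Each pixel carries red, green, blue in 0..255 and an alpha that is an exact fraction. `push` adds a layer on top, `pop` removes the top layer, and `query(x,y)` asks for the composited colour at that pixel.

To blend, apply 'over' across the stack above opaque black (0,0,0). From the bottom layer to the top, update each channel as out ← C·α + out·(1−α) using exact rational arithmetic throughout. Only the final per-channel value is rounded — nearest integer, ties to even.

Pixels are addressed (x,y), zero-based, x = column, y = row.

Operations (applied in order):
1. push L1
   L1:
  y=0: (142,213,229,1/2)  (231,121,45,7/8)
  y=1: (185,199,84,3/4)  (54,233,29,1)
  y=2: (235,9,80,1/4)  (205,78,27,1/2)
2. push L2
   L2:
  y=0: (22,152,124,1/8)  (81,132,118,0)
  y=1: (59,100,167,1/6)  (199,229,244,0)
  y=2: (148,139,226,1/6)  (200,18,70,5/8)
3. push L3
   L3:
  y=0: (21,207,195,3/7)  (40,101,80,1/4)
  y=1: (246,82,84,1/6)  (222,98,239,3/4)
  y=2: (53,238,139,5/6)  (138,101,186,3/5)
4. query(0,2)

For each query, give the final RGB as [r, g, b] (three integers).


(0,2) stack=L1,L2,L3; from [0,0,0]:
+L1 (α=1/4) → [235/4, 9/4, 20]
+L2 (α=1/6) → [589/8, 601/24, 163/3]
+L3 (α=5/6) → [903/16, 29161/144, 1124/9]
→ [56, 203, 125]


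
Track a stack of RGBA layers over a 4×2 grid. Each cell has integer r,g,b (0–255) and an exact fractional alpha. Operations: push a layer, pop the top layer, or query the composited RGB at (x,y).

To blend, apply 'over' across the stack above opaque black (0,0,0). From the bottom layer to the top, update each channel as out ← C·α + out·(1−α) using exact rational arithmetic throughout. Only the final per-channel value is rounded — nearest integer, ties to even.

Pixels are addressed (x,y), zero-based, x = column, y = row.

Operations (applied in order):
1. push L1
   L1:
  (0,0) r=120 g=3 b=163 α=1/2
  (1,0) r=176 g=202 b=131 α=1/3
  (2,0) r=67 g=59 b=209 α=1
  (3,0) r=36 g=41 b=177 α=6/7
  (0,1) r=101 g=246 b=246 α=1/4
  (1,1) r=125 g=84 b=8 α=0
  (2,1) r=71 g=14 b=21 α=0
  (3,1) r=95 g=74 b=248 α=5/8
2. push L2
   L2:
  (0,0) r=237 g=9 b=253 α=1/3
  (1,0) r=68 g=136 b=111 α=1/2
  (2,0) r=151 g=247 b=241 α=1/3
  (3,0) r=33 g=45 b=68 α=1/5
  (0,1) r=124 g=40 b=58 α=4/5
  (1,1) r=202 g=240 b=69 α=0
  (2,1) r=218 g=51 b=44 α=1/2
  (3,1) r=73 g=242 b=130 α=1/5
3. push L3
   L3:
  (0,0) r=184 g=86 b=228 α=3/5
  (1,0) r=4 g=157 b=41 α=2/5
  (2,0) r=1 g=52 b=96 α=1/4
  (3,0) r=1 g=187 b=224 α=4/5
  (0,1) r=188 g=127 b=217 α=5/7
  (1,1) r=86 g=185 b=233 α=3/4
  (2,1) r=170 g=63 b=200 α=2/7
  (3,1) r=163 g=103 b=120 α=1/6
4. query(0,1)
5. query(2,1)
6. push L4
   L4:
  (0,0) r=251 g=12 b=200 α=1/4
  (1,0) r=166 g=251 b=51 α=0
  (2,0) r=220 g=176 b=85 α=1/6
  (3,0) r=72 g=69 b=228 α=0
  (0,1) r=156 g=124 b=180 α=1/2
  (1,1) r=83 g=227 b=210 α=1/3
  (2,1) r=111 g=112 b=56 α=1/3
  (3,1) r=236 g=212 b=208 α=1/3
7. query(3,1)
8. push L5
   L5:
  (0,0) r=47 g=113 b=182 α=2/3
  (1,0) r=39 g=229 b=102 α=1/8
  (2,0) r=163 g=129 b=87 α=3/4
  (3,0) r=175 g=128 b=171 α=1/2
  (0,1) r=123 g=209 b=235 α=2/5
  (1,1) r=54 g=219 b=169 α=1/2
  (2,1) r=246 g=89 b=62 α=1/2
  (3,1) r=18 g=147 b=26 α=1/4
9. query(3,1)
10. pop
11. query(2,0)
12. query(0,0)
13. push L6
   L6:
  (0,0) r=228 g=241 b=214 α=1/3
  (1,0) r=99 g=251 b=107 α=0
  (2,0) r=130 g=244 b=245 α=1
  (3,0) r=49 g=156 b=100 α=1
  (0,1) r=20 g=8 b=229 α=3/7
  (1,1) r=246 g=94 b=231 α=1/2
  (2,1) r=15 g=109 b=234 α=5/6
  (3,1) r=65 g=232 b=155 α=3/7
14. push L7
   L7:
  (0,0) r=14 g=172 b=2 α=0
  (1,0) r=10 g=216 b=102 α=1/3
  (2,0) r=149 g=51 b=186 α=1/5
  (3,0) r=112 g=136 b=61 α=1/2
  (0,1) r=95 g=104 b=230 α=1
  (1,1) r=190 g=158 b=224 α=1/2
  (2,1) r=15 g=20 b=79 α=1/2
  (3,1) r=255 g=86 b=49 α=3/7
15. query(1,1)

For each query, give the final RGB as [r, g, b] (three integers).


query (0,1) [L1,L2,L3] — begin 0,0,0
+L1 (α=1/4) → [101/4, 123/2, 123/2]
+L2 (α=4/5) → [417/4, 443/10, 587/10]
+L3 (α=5/7) → [2297/14, 3618/35, 6012/35]
= [164, 103, 172]

at x=2,y=1 over L1,L2,L3:
+L1 (α=0) → [0, 0, 0]
+L2 (α=1/2) → [109, 51/2, 22]
+L3 (α=2/7) → [885/7, 507/14, 510/7]
rounded: [126, 36, 73]

(3,1) stack=L1,L2,L3,L4; from [0,0,0]:
+L1 (α=5/8) → [475/8, 185/4, 155]
+L2 (α=1/5) → [621/10, 427/5, 150]
+L3 (α=1/6) → [947/12, 265/3, 145]
+L4 (α=1/3) → [2363/18, 1166/9, 166]
→ [131, 130, 166]

query (3,1) [L1,L2,L3,L4,L5] — begin 0,0,0
L1 α=5/8: [475/8, 185/4, 155]
L2 α=1/5: [621/10, 427/5, 150]
L3 α=1/6: [947/12, 265/3, 145]
L4 α=1/3: [2363/18, 1166/9, 166]
L5 α=1/4: [2471/24, 1607/12, 131]
rounded: [103, 134, 131]

at x=2,y=0 over L1,L2,L3,L4:
L1 α=1: [67, 59, 209]
L2 α=1/3: [95, 365/3, 659/3]
L3 α=1/4: [143/2, 417/4, 755/4]
L4 α=1/6: [385/4, 2789/24, 4115/24]
rounded: [96, 116, 171]

(0,0) stack=L1,L2,L3,L4; from [0,0,0]:
L1 α=1/2: [60, 3/2, 163/2]
L2 α=1/3: [119, 4, 416/3]
L3 α=3/5: [158, 266/5, 2884/15]
L4 α=1/4: [725/4, 429/10, 971/5]
rounded: [181, 43, 194]

(1,1) stack=L1,L2,L3,L4,L6,L7; from [0,0,0]:
L1 α=0: [0, 0, 0]
L2 α=0: [0, 0, 0]
L3 α=3/4: [129/2, 555/4, 699/4]
L4 α=1/3: [212/3, 1009/6, 373/2]
L6 α=1/2: [475/3, 1573/12, 835/4]
L7 α=1/2: [1045/6, 3469/24, 1731/8]
rounded: [174, 145, 216]


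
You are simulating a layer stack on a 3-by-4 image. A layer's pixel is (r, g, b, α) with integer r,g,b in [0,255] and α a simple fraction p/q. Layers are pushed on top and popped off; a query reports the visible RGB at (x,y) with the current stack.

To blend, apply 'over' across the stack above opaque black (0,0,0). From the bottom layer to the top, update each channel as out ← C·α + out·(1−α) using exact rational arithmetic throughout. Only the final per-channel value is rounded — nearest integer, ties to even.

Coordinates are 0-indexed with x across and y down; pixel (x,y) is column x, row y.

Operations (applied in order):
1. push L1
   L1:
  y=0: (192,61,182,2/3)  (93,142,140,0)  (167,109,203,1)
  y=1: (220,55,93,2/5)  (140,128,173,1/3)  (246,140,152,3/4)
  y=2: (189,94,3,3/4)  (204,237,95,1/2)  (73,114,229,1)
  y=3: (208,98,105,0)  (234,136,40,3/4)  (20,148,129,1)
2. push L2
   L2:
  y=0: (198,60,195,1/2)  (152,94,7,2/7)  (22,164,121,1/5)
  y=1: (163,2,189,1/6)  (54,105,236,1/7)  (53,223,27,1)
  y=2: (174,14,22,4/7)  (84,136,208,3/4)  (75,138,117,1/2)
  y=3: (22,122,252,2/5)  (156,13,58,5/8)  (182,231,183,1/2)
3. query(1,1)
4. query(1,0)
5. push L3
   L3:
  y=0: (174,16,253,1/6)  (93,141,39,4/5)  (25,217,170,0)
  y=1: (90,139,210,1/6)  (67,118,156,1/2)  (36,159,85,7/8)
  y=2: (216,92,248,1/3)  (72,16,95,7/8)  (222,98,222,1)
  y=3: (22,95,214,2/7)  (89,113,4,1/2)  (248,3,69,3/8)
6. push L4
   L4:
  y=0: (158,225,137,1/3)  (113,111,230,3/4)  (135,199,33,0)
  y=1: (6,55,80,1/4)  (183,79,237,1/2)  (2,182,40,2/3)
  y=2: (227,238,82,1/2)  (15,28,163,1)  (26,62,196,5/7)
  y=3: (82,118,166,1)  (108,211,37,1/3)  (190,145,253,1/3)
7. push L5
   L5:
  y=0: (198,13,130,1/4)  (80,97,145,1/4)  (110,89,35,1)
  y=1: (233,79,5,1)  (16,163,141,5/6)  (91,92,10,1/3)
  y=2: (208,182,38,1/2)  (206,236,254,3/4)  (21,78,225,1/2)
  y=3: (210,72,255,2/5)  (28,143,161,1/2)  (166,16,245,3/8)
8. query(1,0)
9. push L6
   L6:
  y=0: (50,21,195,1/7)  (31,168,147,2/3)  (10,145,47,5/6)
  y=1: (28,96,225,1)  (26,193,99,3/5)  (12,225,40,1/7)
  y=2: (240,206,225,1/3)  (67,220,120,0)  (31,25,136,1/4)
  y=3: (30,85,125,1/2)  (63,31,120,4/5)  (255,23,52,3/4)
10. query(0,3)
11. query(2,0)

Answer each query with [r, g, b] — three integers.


at x=1,y=1 over L1,L2:
L1 α=1/3: [140/3, 128/3, 173/3]
L2 α=1/7: [334/7, 361/7, 582/7]
→ [48, 52, 83]

(1,0) stack=L1,L2; from [0,0,0]:
L1 α=0: [0, 0, 0]
L2 α=2/7: [304/7, 188/7, 2]
rounded: [43, 27, 2]

query (1,0) [L1,L2,L3,L4,L5] — begin 0,0,0
L1 α=0: [0, 0, 0]
L2 α=2/7: [304/7, 188/7, 2]
L3 α=4/5: [2908/35, 4136/35, 158/5]
L4 α=3/4: [14773/140, 15791/140, 902/5]
L5 α=1/4: [55519/560, 60953/560, 3431/20]
→ [99, 109, 172]

at x=0,y=3 over L1,L2,L3,L4,L5,L6:
+L1 (α=0) → [0, 0, 0]
+L2 (α=2/5) → [44/5, 244/5, 504/5]
+L3 (α=2/7) → [88/7, 62, 932/7]
+L4 (α=1) → [82, 118, 166]
+L5 (α=2/5) → [666/5, 498/5, 1008/5]
+L6 (α=1/2) → [408/5, 923/10, 1633/10]
= [82, 92, 163]

query (2,0) [L1,L2,L3,L4,L5,L6] — begin 0,0,0
+L1 (α=1) → [167, 109, 203]
+L2 (α=1/5) → [138, 120, 933/5]
+L3 (α=0) → [138, 120, 933/5]
+L4 (α=0) → [138, 120, 933/5]
+L5 (α=1) → [110, 89, 35]
+L6 (α=5/6) → [80/3, 407/3, 45]
→ [27, 136, 45]


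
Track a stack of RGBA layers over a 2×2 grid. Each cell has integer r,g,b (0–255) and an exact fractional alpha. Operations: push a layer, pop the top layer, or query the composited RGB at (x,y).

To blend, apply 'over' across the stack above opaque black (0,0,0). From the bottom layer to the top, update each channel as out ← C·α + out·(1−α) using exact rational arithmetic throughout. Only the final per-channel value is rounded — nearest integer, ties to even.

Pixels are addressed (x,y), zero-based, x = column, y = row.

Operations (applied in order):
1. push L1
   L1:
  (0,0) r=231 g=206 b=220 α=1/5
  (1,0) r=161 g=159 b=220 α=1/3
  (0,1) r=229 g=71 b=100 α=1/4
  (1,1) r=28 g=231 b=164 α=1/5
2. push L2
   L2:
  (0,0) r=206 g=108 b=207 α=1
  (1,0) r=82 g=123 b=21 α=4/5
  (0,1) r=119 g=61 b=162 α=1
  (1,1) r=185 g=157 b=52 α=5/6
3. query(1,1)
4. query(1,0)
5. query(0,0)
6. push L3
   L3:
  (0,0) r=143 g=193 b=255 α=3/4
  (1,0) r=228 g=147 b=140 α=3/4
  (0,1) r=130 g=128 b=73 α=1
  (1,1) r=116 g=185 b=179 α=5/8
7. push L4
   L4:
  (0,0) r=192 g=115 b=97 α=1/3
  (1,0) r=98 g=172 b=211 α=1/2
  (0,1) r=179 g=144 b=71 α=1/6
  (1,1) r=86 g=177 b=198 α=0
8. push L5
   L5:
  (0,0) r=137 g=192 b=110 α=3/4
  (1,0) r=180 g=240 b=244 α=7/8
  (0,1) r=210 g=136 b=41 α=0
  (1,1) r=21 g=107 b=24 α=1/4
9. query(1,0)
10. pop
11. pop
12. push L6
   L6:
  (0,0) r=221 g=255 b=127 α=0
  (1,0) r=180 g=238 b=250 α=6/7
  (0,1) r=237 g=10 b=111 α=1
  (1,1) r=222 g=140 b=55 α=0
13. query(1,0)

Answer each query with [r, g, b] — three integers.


(1,1) stack=L1,L2; from [0,0,0]:
L1 α=1/5: [28/5, 231/5, 164/5]
L2 α=5/6: [1551/10, 2078/15, 244/5]
→ [155, 139, 49]

query (1,0) [L1,L2] — begin 0,0,0
L1 α=1/3: [161/3, 53, 220/3]
L2 α=4/5: [229/3, 109, 472/15]
= [76, 109, 31]

at x=0,y=0 over L1,L2:
after L1 α=1/5: [231/5, 206/5, 44]
after L2 α=1: [206, 108, 207]
→ [206, 108, 207]

query (1,0) [L1,L2,L3,L4,L5] — begin 0,0,0
+L1 (α=1/3) → [161/3, 53, 220/3]
+L2 (α=4/5) → [229/3, 109, 472/15]
+L3 (α=3/4) → [2281/12, 275/2, 1693/15]
+L4 (α=1/2) → [3457/24, 619/4, 2429/15]
+L5 (α=7/8) → [33697/192, 7339/32, 28049/120]
→ [176, 229, 234]

query (1,0) [L1,L2,L3,L6] — begin 0,0,0
after L1 α=1/3: [161/3, 53, 220/3]
after L2 α=4/5: [229/3, 109, 472/15]
after L3 α=3/4: [2281/12, 275/2, 1693/15]
after L6 α=6/7: [15241/84, 3131/14, 24193/105]
= [181, 224, 230]


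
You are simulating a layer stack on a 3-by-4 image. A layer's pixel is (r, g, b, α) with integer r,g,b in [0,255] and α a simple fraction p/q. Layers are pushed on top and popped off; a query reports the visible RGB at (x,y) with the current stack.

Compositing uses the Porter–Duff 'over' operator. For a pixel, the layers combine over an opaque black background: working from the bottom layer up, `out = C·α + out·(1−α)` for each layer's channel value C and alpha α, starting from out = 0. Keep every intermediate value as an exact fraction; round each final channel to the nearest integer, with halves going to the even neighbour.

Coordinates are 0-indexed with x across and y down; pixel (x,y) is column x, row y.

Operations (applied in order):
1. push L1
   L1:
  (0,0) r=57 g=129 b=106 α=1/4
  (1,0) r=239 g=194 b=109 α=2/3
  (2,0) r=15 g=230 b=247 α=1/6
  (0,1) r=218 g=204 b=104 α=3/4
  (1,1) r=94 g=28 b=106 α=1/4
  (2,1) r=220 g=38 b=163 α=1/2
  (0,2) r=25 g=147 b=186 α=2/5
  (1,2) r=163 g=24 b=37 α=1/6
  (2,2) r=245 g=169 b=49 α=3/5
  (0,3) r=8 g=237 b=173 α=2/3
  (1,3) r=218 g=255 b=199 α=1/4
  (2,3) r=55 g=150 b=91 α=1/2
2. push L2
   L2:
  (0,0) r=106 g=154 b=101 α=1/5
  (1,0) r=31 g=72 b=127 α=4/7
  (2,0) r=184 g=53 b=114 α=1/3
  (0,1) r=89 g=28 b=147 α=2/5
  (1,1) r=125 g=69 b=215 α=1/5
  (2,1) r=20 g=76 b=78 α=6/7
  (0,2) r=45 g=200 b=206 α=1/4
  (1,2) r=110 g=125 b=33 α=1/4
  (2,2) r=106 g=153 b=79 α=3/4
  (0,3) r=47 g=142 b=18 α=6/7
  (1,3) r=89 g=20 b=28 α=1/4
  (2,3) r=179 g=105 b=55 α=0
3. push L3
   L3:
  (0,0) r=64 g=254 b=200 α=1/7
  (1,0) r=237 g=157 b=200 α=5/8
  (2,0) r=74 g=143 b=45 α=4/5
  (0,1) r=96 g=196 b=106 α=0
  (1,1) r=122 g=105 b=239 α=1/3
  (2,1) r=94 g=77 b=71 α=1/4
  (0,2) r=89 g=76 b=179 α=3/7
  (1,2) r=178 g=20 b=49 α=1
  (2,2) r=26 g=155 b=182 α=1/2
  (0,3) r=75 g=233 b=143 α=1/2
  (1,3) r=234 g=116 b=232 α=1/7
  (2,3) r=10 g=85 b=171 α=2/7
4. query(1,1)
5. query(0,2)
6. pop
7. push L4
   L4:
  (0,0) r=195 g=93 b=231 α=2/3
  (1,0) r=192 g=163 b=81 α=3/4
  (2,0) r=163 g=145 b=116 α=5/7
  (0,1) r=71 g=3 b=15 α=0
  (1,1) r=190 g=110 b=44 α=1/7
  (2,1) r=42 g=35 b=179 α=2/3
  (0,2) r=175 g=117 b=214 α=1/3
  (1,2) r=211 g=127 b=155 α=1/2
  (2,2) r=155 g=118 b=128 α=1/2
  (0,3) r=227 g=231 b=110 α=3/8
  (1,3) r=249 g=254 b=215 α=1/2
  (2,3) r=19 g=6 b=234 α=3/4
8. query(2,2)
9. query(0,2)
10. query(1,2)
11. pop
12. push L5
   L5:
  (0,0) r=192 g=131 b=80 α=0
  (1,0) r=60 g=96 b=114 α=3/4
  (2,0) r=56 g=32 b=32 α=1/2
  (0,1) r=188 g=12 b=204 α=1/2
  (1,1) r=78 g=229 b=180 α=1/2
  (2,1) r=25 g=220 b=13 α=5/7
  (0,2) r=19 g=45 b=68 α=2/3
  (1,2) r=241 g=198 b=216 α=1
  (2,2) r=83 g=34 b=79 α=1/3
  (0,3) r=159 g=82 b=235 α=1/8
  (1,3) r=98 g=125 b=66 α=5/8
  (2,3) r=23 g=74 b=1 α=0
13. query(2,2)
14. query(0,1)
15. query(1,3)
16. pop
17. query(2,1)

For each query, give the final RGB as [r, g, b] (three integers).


query (1,1) [L1,L2,L3] — begin 0,0,0
L1 α=1/4: [47/2, 7, 53/2]
L2 α=1/5: [219/5, 97/5, 321/5]
L3 α=1/3: [1048/15, 719/15, 1837/15]
rounded: [70, 48, 122]

query (0,2) [L1,L2,L3] — begin 0,0,0
L1 α=2/5: [10, 294/5, 372/5]
L2 α=1/4: [75/4, 941/10, 1073/10]
L3 α=3/7: [342/7, 3022/35, 4831/35]
rounded: [49, 86, 138]

query (2,2) [L1,L2,L4] — begin 0,0,0
after L1 α=3/5: [147, 507/5, 147/5]
after L2 α=3/4: [465/4, 1401/10, 333/5]
after L4 α=1/2: [1085/8, 2581/20, 973/10]
= [136, 129, 97]

(0,2) stack=L1,L2,L4; from [0,0,0]:
+L1 (α=2/5) → [10, 294/5, 372/5]
+L2 (α=1/4) → [75/4, 941/10, 1073/10]
+L4 (α=1/3) → [425/6, 1526/15, 2143/15]
= [71, 102, 143]

(1,2) stack=L1,L2,L4; from [0,0,0]:
after L1 α=1/6: [163/6, 4, 37/6]
after L2 α=1/4: [383/8, 137/4, 103/8]
after L4 α=1/2: [2071/16, 645/8, 1343/16]
rounded: [129, 81, 84]

at x=2,y=2 over L1,L2,L5:
L1 α=3/5: [147, 507/5, 147/5]
L2 α=3/4: [465/4, 1401/10, 333/5]
L5 α=1/3: [631/6, 1571/15, 1061/15]
rounded: [105, 105, 71]

query (0,1) [L1,L2,L5] — begin 0,0,0
+L1 (α=3/4) → [327/2, 153, 78]
+L2 (α=2/5) → [1337/10, 103, 528/5]
+L5 (α=1/2) → [3217/20, 115/2, 774/5]
= [161, 58, 155]

query (1,3) [L1,L2,L5] — begin 0,0,0
after L1 α=1/4: [109/2, 255/4, 199/4]
after L2 α=1/4: [505/8, 845/16, 709/16]
after L5 α=5/8: [5435/64, 12535/128, 7407/128]
→ [85, 98, 58]

at x=2,y=1 over L1,L2:
after L1 α=1/2: [110, 19, 163/2]
after L2 α=6/7: [230/7, 475/7, 157/2]
= [33, 68, 78]


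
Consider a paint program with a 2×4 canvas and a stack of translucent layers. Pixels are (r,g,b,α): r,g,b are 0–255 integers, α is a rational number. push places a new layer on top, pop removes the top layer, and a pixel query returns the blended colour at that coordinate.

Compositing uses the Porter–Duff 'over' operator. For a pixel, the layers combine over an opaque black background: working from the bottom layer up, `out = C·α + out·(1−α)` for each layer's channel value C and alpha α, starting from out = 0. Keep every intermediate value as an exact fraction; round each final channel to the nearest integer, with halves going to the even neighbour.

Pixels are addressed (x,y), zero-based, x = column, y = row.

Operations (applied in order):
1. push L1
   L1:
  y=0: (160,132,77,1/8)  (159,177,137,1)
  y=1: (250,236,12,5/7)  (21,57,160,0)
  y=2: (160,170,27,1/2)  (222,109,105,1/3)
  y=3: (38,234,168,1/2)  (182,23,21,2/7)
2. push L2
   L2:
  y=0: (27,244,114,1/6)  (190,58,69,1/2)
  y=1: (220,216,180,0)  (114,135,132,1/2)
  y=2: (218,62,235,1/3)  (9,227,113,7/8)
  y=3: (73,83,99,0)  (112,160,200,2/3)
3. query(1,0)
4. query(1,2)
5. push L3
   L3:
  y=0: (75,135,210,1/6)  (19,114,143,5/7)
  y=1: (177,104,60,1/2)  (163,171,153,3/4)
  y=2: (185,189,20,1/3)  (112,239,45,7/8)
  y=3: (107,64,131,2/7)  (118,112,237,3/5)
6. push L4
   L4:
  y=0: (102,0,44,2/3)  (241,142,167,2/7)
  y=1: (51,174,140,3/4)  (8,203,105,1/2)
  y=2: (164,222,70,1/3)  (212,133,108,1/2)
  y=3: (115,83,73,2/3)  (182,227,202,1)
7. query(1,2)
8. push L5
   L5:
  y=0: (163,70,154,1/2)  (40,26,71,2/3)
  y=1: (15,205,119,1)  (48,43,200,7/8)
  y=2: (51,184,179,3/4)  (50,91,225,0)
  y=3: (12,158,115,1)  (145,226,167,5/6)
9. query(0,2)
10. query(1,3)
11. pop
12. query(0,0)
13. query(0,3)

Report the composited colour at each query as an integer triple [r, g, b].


query (1,0) [L1,L2] — begin 0,0,0
L1 α=1: [159, 177, 137]
L2 α=1/2: [349/2, 235/2, 103]
rounded: [174, 118, 103]

at x=1,y=2 over L1,L2:
after L1 α=1/3: [74, 109/3, 35]
after L2 α=7/8: [137/8, 1219/6, 413/4]
= [17, 203, 103]

query (1,2) [L1,L2,L3,L4] — begin 0,0,0
+L1 (α=1/3) → [74, 109/3, 35]
+L2 (α=7/8) → [137/8, 1219/6, 413/4]
+L3 (α=7/8) → [6409/64, 11257/48, 1673/32]
+L4 (α=1/2) → [19977/128, 17641/96, 5129/64]
rounded: [156, 184, 80]

(0,2) stack=L1,L2,L3,L4,L5; from [0,0,0]:
+L1 (α=1/2) → [80, 85, 27/2]
+L2 (α=1/3) → [126, 232/3, 262/3]
+L3 (α=1/3) → [437/3, 1031/9, 584/9]
+L4 (α=1/3) → [1366/9, 4060/27, 1798/27]
+L5 (α=3/4) → [2743/36, 4741/27, 16297/108]
rounded: [76, 176, 151]

at x=1,y=3 over L1,L2,L3,L4,L5:
L1 α=2/7: [52, 46/7, 6]
L2 α=2/3: [92, 762/7, 406/3]
L3 α=3/5: [538/5, 3876/35, 589/3]
L4 α=1: [182, 227, 202]
L5 α=5/6: [907/6, 1357/6, 1037/6]
→ [151, 226, 173]

(0,0) stack=L1,L2,L3,L4; from [0,0,0]:
+L1 (α=1/8) → [20, 33/2, 77/8]
+L2 (α=1/6) → [127/6, 653/12, 1297/48]
+L3 (α=1/6) → [1085/36, 4885/72, 16565/288]
+L4 (α=2/3) → [8429/108, 4885/216, 41909/864]
→ [78, 23, 49]

(0,3) stack=L1,L2,L3,L4; from [0,0,0]:
+L1 (α=1/2) → [19, 117, 84]
+L2 (α=0) → [19, 117, 84]
+L3 (α=2/7) → [309/7, 713/7, 682/7]
+L4 (α=2/3) → [1919/21, 625/7, 568/7]
rounded: [91, 89, 81]


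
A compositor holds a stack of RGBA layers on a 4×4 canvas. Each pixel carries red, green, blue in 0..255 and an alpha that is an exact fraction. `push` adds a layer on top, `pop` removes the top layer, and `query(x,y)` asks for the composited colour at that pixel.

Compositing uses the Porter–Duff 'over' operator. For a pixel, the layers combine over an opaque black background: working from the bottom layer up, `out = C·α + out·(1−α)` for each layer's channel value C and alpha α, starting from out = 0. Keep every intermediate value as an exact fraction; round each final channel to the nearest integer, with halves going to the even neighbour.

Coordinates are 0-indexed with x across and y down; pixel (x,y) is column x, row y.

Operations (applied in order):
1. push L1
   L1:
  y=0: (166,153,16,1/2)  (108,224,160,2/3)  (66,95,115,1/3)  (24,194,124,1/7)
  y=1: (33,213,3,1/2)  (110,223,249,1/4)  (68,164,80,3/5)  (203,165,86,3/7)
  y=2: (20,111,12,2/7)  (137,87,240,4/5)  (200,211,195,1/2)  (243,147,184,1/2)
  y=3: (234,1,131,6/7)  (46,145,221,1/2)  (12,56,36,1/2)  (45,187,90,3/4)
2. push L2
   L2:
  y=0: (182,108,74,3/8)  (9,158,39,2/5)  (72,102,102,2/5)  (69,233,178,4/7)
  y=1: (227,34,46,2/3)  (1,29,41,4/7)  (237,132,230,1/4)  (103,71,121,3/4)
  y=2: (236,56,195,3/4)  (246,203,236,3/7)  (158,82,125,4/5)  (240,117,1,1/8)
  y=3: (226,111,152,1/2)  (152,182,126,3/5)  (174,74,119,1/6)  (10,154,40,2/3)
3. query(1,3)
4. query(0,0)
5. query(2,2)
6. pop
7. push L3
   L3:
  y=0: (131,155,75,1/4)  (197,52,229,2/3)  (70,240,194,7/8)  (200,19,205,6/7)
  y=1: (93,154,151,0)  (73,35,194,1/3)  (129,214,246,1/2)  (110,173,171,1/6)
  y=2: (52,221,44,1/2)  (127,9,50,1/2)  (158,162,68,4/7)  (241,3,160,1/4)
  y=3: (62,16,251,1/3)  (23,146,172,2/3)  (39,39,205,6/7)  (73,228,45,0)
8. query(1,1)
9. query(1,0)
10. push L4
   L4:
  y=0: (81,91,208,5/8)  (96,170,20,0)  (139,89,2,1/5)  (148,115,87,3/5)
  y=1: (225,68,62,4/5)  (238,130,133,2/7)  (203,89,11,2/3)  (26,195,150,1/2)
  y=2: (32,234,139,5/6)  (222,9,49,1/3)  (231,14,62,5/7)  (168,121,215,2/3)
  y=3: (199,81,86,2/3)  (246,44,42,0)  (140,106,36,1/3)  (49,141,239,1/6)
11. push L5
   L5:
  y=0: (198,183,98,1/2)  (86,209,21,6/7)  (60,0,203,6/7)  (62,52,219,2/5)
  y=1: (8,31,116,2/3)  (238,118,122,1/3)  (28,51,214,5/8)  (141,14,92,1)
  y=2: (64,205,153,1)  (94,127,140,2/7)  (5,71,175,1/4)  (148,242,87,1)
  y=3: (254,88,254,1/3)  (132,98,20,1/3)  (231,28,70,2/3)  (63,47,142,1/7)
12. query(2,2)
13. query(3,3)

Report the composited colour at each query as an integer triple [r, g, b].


query (1,3) [L1,L2] — begin 0,0,0
after L1 α=1/2: [23, 145/2, 221/2]
after L2 α=3/5: [502/5, 691/5, 599/5]
rounded: [100, 138, 120]

(0,0) stack=L1,L2; from [0,0,0]:
L1 α=1/2: [83, 153/2, 8]
L2 α=3/8: [961/8, 1413/16, 131/4]
→ [120, 88, 33]

(2,2) stack=L1,L2; from [0,0,0]:
+L1 (α=1/2) → [100, 211/2, 195/2]
+L2 (α=4/5) → [732/5, 867/10, 239/2]
= [146, 87, 120]

(1,1) stack=L1,L3; from [0,0,0]:
L1 α=1/4: [55/2, 223/4, 249/4]
L3 α=1/3: [128/3, 293/6, 637/6]
→ [43, 49, 106]

query (1,0) [L1,L3] — begin 0,0,0
after L1 α=2/3: [72, 448/3, 320/3]
after L3 α=2/3: [466/3, 760/9, 1694/9]
= [155, 84, 188]

(2,2) stack=L1,L3,L4,L5; from [0,0,0]:
L1 α=1/2: [100, 211/2, 195/2]
L3 α=4/7: [932/7, 1929/14, 1129/14]
L4 α=5/7: [9949/49, 2419/49, 3299/49]
L5 α=1/4: [7523/49, 2684/49, 4618/49]
→ [154, 55, 94]

query (3,3) [L1,L3,L4,L5] — begin 0,0,0
L1 α=3/4: [135/4, 561/4, 135/2]
L3 α=0: [135/4, 561/4, 135/2]
L4 α=1/6: [871/24, 1123/8, 1153/12]
L5 α=1/7: [1123/28, 3557/28, 1437/14]
rounded: [40, 127, 103]
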